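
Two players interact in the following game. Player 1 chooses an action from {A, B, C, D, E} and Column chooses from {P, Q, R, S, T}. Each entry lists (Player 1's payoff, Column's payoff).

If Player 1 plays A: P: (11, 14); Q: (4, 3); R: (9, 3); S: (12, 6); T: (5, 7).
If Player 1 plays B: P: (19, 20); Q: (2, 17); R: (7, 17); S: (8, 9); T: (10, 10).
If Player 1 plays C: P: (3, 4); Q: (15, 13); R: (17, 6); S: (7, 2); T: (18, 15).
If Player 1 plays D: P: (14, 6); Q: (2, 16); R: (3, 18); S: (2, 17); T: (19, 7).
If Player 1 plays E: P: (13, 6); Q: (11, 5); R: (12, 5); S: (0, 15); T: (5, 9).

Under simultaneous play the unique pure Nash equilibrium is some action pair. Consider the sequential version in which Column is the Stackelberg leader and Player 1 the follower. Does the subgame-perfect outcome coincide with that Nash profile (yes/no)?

yes

Backward induction with Column moving first.
- P → Player 1 plays B (best of 11, 19, 3, 14, 13); Column gets 20.
- Q → Player 1 plays C (best of 4, 2, 15, 2, 11); Column gets 13.
- R → Player 1 plays C (best of 9, 7, 17, 3, 12); Column gets 6.
- S → Player 1 plays A (best of 12, 8, 7, 2, 0); Column gets 6.
- T → Player 1 plays D (best of 5, 10, 18, 19, 5); Column gets 7.
Among 20, 13, 6, 6, 7, the best is 20 at P. Subgame-perfect outcome: (B, P) with payoffs (19, 20).
Now find the simultaneous Nash equilibrium.
Player 1's best replies: P→B; Q→C; R→C; S→A; T→D.
Column's best replies: A→P; B→P; C→T; D→R; E→S.
Only (B, P) has each player best-responding; Nash payoffs (19, 20).
Sequential outcome (B, P) coincides with the Nash profile (B, P).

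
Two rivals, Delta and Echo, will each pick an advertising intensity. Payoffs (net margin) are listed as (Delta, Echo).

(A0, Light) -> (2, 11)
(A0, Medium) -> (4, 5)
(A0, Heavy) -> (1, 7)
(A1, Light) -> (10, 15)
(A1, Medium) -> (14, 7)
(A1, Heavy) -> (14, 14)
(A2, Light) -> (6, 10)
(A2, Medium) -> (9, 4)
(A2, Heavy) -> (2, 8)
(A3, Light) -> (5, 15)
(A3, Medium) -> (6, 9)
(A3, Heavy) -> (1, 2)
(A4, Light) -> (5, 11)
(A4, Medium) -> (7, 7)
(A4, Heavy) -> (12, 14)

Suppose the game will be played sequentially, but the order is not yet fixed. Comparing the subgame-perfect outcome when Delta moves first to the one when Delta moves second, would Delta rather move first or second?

If Delta leads: Echo's best replies are A0→Light, A1→Light, A2→Light, A3→Light, A4→Heavy; Delta's induced payoffs 2, 10, 6, 5, 12; outcome (A4, Heavy), payoffs (12, 14).
If Echo leads: Delta's best replies are Light→A1, Medium→A1, Heavy→A1; Echo's induced payoffs 15, 7, 14; outcome (A1, Light), payoffs (10, 15).
Delta gets 12 moving first and 10 moving second, so Delta prefers to move first.

first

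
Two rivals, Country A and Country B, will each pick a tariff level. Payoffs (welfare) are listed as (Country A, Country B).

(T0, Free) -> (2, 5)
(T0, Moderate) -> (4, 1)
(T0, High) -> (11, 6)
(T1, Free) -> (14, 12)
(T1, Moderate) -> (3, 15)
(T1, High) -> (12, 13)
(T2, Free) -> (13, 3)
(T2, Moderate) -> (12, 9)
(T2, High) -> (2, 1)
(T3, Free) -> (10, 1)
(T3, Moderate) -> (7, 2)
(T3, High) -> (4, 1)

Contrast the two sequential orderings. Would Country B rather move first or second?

first

If Country A leads: Country B's best replies are T0→High, T1→Moderate, T2→Moderate, T3→Moderate; Country A's induced payoffs 11, 3, 12, 7; outcome (T2, Moderate), payoffs (12, 9).
If Country B leads: Country A's best replies are Free→T1, Moderate→T2, High→T1; Country B's induced payoffs 12, 9, 13; outcome (T1, High), payoffs (12, 13).
Country B gets 13 moving first and 9 moving second, so Country B prefers to move first.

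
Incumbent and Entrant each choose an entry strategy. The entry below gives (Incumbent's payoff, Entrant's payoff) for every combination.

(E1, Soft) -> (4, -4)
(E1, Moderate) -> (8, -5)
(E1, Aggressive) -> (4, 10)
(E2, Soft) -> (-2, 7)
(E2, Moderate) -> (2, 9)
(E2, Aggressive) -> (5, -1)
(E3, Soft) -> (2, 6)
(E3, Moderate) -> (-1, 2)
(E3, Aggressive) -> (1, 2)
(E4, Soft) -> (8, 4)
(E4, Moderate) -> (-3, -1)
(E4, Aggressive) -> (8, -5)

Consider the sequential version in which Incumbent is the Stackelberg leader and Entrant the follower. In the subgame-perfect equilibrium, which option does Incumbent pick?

Entrant best-responds to each possible Incumbent move:
- E1: BR = Aggressive, leader payoff 4.
- E2: BR = Moderate, leader payoff 2.
- E3: BR = Soft, leader payoff 2.
- E4: BR = Soft, leader payoff 8.
Among 4, 2, 2, 8, the best is 8 at E4. Subgame-perfect outcome: (E4, Soft) with payoffs (8, 4).

E4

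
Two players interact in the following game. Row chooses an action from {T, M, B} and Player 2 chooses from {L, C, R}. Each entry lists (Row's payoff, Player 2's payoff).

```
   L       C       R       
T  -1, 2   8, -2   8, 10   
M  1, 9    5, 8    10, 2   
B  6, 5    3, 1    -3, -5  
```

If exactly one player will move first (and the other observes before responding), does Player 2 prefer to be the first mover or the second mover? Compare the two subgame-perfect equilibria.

second

If Row leads: Player 2's best replies are T→R, M→L, B→L; Row's induced payoffs 8, 1, 6; outcome (T, R), payoffs (8, 10).
If Player 2 leads: Row's best replies are L→B, C→T, R→M; Player 2's induced payoffs 5, -2, 2; outcome (B, L), payoffs (6, 5).
Player 2 gets 5 moving first and 10 moving second, so Player 2 prefers to move second.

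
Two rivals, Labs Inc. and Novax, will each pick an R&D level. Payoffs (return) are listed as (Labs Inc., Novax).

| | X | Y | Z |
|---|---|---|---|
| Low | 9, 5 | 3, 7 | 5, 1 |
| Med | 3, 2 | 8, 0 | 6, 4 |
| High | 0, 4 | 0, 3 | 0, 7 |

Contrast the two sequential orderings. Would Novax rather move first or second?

first

If Labs Inc. leads: Novax's best replies are Low→Y, Med→Z, High→Z; Labs Inc.'s induced payoffs 3, 6, 0; outcome (Med, Z), payoffs (6, 4).
If Novax leads: Labs Inc.'s best replies are X→Low, Y→Med, Z→Med; Novax's induced payoffs 5, 0, 4; outcome (Low, X), payoffs (9, 5).
Novax gets 5 moving first and 4 moving second, so Novax prefers to move first.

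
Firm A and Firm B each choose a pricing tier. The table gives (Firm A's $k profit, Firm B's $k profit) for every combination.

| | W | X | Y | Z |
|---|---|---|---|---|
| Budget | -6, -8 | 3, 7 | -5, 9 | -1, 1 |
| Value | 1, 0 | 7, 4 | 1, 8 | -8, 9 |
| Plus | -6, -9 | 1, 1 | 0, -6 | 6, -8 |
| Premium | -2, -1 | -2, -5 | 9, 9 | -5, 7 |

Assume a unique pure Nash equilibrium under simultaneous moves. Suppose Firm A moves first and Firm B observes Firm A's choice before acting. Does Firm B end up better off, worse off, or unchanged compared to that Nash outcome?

Solve by backward induction (Firm A leads).
- Budget: Firm B compares -8, 7, 9, 1 and picks Y; Firm A would get -5.
- Value: Firm B compares 0, 4, 8, 9 and picks Z; Firm A would get -8.
- Plus: Firm B compares -9, 1, -6, -8 and picks X; Firm A would get 1.
- Premium: Firm B compares -1, -5, 9, 7 and picks Y; Firm A would get 9.
Firm A's induced payoffs are -5, -8, 1, 9, so Firm A commits to Premium. Subgame-perfect outcome: (Premium, Y) with payoffs (9, 9).
For the simultaneous game, intersect best replies.
Firm A's best replies: W→Value; X→Value; Y→Premium; Z→Plus.
Firm B's best replies: Budget→Y; Value→Z; Plus→X; Premium→Y.
Only (Premium, Y) has each player best-responding; Nash payoffs (9, 9).
Firm B earns 9 sequentially versus 9 at the Nash outcome: unchanged.

unchanged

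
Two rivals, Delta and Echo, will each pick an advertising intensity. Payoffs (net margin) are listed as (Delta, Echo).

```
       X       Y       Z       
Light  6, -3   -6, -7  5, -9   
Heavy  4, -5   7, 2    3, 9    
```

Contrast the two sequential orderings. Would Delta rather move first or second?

second

If Delta leads: Echo's best replies are Light→X, Heavy→Z; Delta's induced payoffs 6, 3; outcome (Light, X), payoffs (6, -3).
If Echo leads: Delta's best replies are X→Light, Y→Heavy, Z→Light; Echo's induced payoffs -3, 2, -9; outcome (Heavy, Y), payoffs (7, 2).
Delta gets 6 moving first and 7 moving second, so Delta prefers to move second.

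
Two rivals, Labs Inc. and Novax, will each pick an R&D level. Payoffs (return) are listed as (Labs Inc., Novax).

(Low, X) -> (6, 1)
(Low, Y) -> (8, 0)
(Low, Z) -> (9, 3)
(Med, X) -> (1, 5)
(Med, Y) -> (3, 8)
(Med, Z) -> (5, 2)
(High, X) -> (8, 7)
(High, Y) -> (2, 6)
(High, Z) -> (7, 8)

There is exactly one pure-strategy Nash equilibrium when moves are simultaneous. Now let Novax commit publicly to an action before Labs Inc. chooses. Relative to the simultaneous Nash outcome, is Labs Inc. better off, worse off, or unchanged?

Backward induction with Novax moving first.
- X: Labs Inc. compares 6, 1, 8 and picks High; Novax would get 7.
- Y: Labs Inc. compares 8, 3, 2 and picks Low; Novax would get 0.
- Z: Labs Inc. compares 9, 5, 7 and picks Low; Novax would get 3.
Among 7, 0, 3, the best is 7 at X. Subgame-perfect outcome: (High, X) with payoffs (8, 7).
Under simultaneous play:
Labs Inc.'s best replies: X→High; Y→Low; Z→Low.
Novax's best replies: Low→Z; Med→Y; High→Z.
The unique mutual best reply is (Low, Z), giving (9, 3).
Labs Inc. earns 8 sequentially versus 9 at the Nash outcome: worse off.

worse off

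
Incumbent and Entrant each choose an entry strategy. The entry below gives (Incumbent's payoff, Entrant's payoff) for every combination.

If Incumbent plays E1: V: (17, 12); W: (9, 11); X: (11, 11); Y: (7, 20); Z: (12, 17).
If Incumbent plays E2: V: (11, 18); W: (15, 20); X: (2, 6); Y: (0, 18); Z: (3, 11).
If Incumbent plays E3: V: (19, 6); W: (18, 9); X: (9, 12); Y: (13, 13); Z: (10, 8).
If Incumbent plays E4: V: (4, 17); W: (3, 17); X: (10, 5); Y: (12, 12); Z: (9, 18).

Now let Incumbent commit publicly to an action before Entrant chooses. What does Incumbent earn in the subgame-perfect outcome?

15

Entrant best-responds to each possible Incumbent move:
- E1 → Entrant plays Y (best of 12, 11, 11, 20, 17); Incumbent gets 7.
- E2 → Entrant plays W (best of 18, 20, 6, 18, 11); Incumbent gets 15.
- E3 → Entrant plays Y (best of 6, 9, 12, 13, 8); Incumbent gets 13.
- E4 → Entrant plays Z (best of 17, 17, 5, 12, 18); Incumbent gets 9.
Among 7, 15, 13, 9, the best is 15 at E2. Subgame-perfect outcome: (E2, W) with payoffs (15, 20).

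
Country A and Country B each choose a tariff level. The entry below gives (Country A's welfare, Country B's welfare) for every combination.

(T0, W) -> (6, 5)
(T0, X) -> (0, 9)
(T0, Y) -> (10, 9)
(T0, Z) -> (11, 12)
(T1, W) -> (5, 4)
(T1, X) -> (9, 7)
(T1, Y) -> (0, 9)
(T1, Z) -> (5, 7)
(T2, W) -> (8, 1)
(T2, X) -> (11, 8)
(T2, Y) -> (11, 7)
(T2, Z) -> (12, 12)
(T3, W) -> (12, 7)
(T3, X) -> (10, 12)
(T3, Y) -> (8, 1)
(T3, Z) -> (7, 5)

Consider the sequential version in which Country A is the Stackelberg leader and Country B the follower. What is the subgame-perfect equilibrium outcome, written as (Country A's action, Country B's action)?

Solve by backward induction (Country A leads).
- T0: Country B compares 5, 9, 9, 12 and picks Z; Country A would get 11.
- T1: Country B compares 4, 7, 9, 7 and picks Y; Country A would get 0.
- T2: Country B compares 1, 8, 7, 12 and picks Z; Country A would get 12.
- T3: Country B compares 7, 12, 1, 5 and picks X; Country A would get 10.
Among 11, 0, 12, 10, the best is 12 at T2. Subgame-perfect outcome: (T2, Z) with payoffs (12, 12).

(T2, Z)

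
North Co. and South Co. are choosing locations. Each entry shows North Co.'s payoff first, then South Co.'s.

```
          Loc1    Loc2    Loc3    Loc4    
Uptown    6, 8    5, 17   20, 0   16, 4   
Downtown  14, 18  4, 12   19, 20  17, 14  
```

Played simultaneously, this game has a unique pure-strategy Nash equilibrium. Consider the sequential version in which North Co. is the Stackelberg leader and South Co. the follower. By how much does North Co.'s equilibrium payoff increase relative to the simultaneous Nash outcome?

14

Solve by backward induction (North Co. leads).
- Uptown: South Co. compares 8, 17, 0, 4 and picks Loc2; North Co. would get 5.
- Downtown: South Co. compares 18, 12, 20, 14 and picks Loc3; North Co. would get 19.
Maximizing over 5, 19, North Co. chooses Downtown. Subgame-perfect outcome: (Downtown, Loc3) with payoffs (19, 20).
Now find the simultaneous Nash equilibrium.
North Co.'s best replies: Loc1→Downtown; Loc2→Uptown; Loc3→Uptown; Loc4→Downtown.
South Co.'s best replies: Uptown→Loc2; Downtown→Loc3.
Only (Uptown, Loc2) has each player best-responding; Nash payoffs (5, 17).
North Co.'s commitment gain: 19 − 5 = 14.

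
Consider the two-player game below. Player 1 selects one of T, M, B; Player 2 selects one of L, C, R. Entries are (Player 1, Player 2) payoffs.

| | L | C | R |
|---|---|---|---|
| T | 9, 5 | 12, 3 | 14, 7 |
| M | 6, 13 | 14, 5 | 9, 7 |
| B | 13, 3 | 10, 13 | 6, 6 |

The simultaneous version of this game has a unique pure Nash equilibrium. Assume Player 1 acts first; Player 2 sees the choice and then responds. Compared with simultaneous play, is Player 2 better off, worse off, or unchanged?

Player 2 best-responds to each possible Player 1 move:
- T: BR = R, leader payoff 14.
- M: BR = L, leader payoff 6.
- B: BR = C, leader payoff 10.
Maximizing over 14, 6, 10, Player 1 chooses T. Subgame-perfect outcome: (T, R) with payoffs (14, 7).
For the simultaneous game, intersect best replies.
Player 1's best replies: L→B; C→M; R→T.
Player 2's best replies: T→R; M→L; B→C.
The unique mutual best reply is (T, R), giving (14, 7).
Player 2 earns 7 sequentially versus 7 at the Nash outcome: unchanged.

unchanged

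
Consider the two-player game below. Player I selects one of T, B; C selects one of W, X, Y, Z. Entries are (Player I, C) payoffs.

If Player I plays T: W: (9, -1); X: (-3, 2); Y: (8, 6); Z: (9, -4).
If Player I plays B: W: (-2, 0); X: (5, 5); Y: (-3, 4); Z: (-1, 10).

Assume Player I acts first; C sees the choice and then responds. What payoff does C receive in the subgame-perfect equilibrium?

6

C best-responds to each possible Player I move:
- T → C plays Y (best of -1, 2, 6, -4); Player I gets 8.
- B → C plays Z (best of 0, 5, 4, 10); Player I gets -1.
Among 8, -1, the best is 8 at T. Subgame-perfect outcome: (T, Y) with payoffs (8, 6).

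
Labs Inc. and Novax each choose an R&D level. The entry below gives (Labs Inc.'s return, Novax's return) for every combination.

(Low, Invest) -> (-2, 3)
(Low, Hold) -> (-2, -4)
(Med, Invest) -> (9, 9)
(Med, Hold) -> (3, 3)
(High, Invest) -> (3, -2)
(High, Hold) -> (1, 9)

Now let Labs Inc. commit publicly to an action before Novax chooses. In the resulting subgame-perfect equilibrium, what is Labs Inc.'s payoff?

9

Novax best-responds to each possible Labs Inc. move:
- Low: BR = Invest, leader payoff -2.
- Med: BR = Invest, leader payoff 9.
- High: BR = Hold, leader payoff 1.
Among -2, 9, 1, the best is 9 at Med. Subgame-perfect outcome: (Med, Invest) with payoffs (9, 9).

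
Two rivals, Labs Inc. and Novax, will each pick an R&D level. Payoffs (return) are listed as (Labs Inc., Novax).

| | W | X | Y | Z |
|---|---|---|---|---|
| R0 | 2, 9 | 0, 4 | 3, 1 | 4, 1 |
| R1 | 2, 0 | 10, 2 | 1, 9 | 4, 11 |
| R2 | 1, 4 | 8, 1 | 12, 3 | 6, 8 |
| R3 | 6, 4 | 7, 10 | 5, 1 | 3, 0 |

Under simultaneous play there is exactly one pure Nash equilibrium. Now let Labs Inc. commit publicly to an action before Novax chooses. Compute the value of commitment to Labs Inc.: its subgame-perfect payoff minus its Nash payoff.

1

Work backward from Novax's decision.
- R0: BR = W, leader payoff 2.
- R1: BR = Z, leader payoff 4.
- R2: BR = Z, leader payoff 6.
- R3: BR = X, leader payoff 7.
Maximizing over 2, 4, 6, 7, Labs Inc. chooses R3. Subgame-perfect outcome: (R3, X) with payoffs (7, 10).
Under simultaneous play:
Labs Inc.'s best replies: W→R3; X→R1; Y→R2; Z→R2.
Novax's best replies: R0→W; R1→Z; R2→Z; R3→X.
The unique mutual best reply is (R2, Z), giving (6, 8).
Labs Inc.'s commitment gain: 7 − 6 = 1.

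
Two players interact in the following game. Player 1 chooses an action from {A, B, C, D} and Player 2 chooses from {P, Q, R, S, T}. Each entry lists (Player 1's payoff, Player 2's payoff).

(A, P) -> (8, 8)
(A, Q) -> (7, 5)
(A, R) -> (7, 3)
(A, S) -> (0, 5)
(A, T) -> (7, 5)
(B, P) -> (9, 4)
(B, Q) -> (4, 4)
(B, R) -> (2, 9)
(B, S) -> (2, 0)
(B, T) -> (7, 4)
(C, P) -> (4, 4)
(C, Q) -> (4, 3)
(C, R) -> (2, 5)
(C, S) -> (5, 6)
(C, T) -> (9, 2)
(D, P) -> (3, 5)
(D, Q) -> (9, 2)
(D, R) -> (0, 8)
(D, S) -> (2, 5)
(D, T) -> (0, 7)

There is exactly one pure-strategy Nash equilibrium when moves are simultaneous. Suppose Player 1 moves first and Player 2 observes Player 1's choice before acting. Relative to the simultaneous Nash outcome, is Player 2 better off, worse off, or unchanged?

Player 2 best-responds to each possible Player 1 move:
- A: Player 2 compares 8, 5, 3, 5, 5 and picks P; Player 1 would get 8.
- B: Player 2 compares 4, 4, 9, 0, 4 and picks R; Player 1 would get 2.
- C: Player 2 compares 4, 3, 5, 6, 2 and picks S; Player 1 would get 5.
- D: Player 2 compares 5, 2, 8, 5, 7 and picks R; Player 1 would get 0.
Maximizing over 8, 2, 5, 0, Player 1 chooses A. Subgame-perfect outcome: (A, P) with payoffs (8, 8).
For the simultaneous game, intersect best replies.
Player 1's best replies: P→B; Q→D; R→A; S→C; T→C.
Player 2's best replies: A→P; B→R; C→S; D→R.
The unique mutual best reply is (C, S), giving (5, 6).
Player 2 earns 8 sequentially versus 6 at the Nash outcome: better off.

better off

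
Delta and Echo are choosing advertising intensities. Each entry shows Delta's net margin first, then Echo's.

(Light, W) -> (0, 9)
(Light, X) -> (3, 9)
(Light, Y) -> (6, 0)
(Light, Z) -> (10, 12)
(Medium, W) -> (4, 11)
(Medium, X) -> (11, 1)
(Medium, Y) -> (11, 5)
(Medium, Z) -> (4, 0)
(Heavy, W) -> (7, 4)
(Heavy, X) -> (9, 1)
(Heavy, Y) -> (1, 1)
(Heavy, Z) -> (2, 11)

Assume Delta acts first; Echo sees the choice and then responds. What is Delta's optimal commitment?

Light

Backward induction with Delta moving first.
- Light → Echo plays Z (best of 9, 9, 0, 12); Delta gets 10.
- Medium → Echo plays W (best of 11, 1, 5, 0); Delta gets 4.
- Heavy → Echo plays Z (best of 4, 1, 1, 11); Delta gets 2.
Maximizing over 10, 4, 2, Delta chooses Light. Subgame-perfect outcome: (Light, Z) with payoffs (10, 12).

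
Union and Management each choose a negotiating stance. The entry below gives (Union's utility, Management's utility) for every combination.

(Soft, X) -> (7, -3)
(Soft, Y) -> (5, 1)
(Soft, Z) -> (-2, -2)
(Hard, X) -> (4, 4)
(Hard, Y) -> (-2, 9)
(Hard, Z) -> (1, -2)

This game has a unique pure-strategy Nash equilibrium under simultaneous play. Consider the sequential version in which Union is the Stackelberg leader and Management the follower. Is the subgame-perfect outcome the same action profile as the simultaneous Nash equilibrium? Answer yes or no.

yes

Solve by backward induction (Union leads).
- Soft → Management plays Y (best of -3, 1, -2); Union gets 5.
- Hard → Management plays Y (best of 4, 9, -2); Union gets -2.
Maximizing over 5, -2, Union chooses Soft. Subgame-perfect outcome: (Soft, Y) with payoffs (5, 1).
For the simultaneous game, intersect best replies.
Union's best replies: X→Soft; Y→Soft; Z→Hard.
Management's best replies: Soft→Y; Hard→Y.
The unique mutual best reply is (Soft, Y), giving (5, 1).
Sequential outcome (Soft, Y) coincides with the Nash profile (Soft, Y).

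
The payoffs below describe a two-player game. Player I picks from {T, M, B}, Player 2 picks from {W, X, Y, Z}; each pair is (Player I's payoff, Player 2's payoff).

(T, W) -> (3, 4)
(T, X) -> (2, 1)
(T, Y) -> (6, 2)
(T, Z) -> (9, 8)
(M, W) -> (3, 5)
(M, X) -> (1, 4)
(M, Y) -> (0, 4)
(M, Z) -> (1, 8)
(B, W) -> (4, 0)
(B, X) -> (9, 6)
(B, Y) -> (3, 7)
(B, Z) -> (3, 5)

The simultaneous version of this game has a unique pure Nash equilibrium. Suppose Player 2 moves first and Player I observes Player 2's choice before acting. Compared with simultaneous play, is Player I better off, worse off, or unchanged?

Backward induction with Player 2 moving first.
- W → Player I plays B (best of 3, 3, 4); Player 2 gets 0.
- X → Player I plays B (best of 2, 1, 9); Player 2 gets 6.
- Y → Player I plays T (best of 6, 0, 3); Player 2 gets 2.
- Z → Player I plays T (best of 9, 1, 3); Player 2 gets 8.
Player 2's induced payoffs are 0, 6, 2, 8, so Player 2 commits to Z. Subgame-perfect outcome: (T, Z) with payoffs (9, 8).
Now find the simultaneous Nash equilibrium.
Player I's best replies: W→B; X→B; Y→T; Z→T.
Player 2's best replies: T→Z; M→Z; B→Y.
Only (T, Z) has each player best-responding; Nash payoffs (9, 8).
Player I earns 9 sequentially versus 9 at the Nash outcome: unchanged.

unchanged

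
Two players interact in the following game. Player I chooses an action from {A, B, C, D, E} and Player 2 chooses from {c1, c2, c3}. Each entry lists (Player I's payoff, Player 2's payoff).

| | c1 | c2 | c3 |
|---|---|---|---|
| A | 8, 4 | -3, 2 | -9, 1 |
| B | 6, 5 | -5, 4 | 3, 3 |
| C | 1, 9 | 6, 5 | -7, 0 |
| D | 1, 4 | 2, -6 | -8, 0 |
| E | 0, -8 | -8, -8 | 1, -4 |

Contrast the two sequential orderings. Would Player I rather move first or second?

If Player I leads: Player 2's best replies are A→c1, B→c1, C→c1, D→c1, E→c3; Player I's induced payoffs 8, 6, 1, 1, 1; outcome (A, c1), payoffs (8, 4).
If Player 2 leads: Player I's best replies are c1→A, c2→C, c3→B; Player 2's induced payoffs 4, 5, 3; outcome (C, c2), payoffs (6, 5).
Player I gets 8 moving first and 6 moving second, so Player I prefers to move first.

first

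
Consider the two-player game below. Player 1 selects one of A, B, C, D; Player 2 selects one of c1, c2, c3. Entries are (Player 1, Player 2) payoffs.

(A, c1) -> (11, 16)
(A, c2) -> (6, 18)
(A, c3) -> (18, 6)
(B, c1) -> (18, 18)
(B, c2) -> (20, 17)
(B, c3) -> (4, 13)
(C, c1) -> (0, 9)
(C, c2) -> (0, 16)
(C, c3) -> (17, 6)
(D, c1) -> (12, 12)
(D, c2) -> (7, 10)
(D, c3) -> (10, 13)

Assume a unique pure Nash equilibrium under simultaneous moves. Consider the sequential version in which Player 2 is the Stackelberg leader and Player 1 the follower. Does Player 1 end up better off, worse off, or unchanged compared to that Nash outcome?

Player 1 best-responds to each possible Player 2 move:
- c1: Player 1 compares 11, 18, 0, 12 and picks B; Player 2 would get 18.
- c2: Player 1 compares 6, 20, 0, 7 and picks B; Player 2 would get 17.
- c3: Player 1 compares 18, 4, 17, 10 and picks A; Player 2 would get 6.
Player 2's induced payoffs are 18, 17, 6, so Player 2 commits to c1. Subgame-perfect outcome: (B, c1) with payoffs (18, 18).
Now find the simultaneous Nash equilibrium.
Player 1's best replies: c1→B; c2→B; c3→A.
Player 2's best replies: A→c2; B→c1; C→c2; D→c3.
Only (B, c1) has each player best-responding; Nash payoffs (18, 18).
Player 1 earns 18 sequentially versus 18 at the Nash outcome: unchanged.

unchanged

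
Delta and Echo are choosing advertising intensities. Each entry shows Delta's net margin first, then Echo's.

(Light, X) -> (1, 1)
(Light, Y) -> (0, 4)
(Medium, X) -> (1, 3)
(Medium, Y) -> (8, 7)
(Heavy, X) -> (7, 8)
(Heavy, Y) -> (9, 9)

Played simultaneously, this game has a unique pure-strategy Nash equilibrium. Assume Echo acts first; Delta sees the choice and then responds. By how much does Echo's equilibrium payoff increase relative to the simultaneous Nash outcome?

0

Backward induction with Echo moving first.
- X → Delta plays Heavy (best of 1, 1, 7); Echo gets 8.
- Y → Delta plays Heavy (best of 0, 8, 9); Echo gets 9.
Among 8, 9, the best is 9 at Y. Subgame-perfect outcome: (Heavy, Y) with payoffs (9, 9).
Now find the simultaneous Nash equilibrium.
Delta's best replies: X→Heavy; Y→Heavy.
Echo's best replies: Light→Y; Medium→Y; Heavy→Y.
The unique mutual best reply is (Heavy, Y), giving (9, 9).
Echo's commitment gain: 9 − 9 = 0.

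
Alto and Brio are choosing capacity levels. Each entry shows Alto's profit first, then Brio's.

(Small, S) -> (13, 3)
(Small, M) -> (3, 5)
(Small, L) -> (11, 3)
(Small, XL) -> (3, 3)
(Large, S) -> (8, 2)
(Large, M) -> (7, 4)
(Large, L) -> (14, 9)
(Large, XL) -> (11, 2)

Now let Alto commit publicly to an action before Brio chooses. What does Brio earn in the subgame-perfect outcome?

Backward induction with Alto moving first.
- Small: BR = M, leader payoff 3.
- Large: BR = L, leader payoff 14.
Alto's induced payoffs are 3, 14, so Alto commits to Large. Subgame-perfect outcome: (Large, L) with payoffs (14, 9).

9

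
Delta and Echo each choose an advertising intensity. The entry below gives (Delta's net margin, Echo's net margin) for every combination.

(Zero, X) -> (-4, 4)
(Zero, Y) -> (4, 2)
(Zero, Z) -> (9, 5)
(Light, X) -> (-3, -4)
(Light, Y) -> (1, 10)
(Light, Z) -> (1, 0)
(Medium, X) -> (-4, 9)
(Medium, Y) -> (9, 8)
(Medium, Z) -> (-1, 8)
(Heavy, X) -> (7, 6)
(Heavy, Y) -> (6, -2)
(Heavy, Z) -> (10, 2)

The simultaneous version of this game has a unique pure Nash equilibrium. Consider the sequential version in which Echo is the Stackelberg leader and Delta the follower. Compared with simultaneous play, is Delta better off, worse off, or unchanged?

Backward induction with Echo moving first.
- X: BR = Heavy, leader payoff 6.
- Y: BR = Medium, leader payoff 8.
- Z: BR = Heavy, leader payoff 2.
Echo's induced payoffs are 6, 8, 2, so Echo commits to Y. Subgame-perfect outcome: (Medium, Y) with payoffs (9, 8).
Now find the simultaneous Nash equilibrium.
Delta's best replies: X→Heavy; Y→Medium; Z→Heavy.
Echo's best replies: Zero→Z; Light→Y; Medium→X; Heavy→X.
The unique mutual best reply is (Heavy, X), giving (7, 6).
Delta earns 9 sequentially versus 7 at the Nash outcome: better off.

better off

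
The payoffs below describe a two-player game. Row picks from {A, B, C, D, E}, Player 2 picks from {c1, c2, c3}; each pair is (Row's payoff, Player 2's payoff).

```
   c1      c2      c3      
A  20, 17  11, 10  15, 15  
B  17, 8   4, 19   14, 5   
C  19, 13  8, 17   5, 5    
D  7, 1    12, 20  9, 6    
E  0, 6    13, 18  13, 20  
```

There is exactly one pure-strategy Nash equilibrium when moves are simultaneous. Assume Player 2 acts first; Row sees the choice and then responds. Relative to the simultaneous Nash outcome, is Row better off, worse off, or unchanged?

Work backward from Row's decision.
- c1 → Row plays A (best of 20, 17, 19, 7, 0); Player 2 gets 17.
- c2 → Row plays E (best of 11, 4, 8, 12, 13); Player 2 gets 18.
- c3 → Row plays A (best of 15, 14, 5, 9, 13); Player 2 gets 15.
Among 17, 18, 15, the best is 18 at c2. Subgame-perfect outcome: (E, c2) with payoffs (13, 18).
Under simultaneous play:
Row's best replies: c1→A; c2→E; c3→A.
Player 2's best replies: A→c1; B→c2; C→c2; D→c2; E→c3.
The unique mutual best reply is (A, c1), giving (20, 17).
Row earns 13 sequentially versus 20 at the Nash outcome: worse off.

worse off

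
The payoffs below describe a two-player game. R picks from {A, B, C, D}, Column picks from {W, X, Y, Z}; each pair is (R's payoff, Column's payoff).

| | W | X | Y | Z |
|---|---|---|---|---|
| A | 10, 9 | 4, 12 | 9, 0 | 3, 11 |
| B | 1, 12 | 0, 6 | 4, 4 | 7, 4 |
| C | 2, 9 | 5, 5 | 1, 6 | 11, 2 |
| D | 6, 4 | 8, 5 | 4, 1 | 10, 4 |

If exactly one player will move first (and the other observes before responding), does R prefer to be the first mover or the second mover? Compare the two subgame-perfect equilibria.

If R leads: Column's best replies are A→X, B→W, C→W, D→X; R's induced payoffs 4, 1, 2, 8; outcome (D, X), payoffs (8, 5).
If Column leads: R's best replies are W→A, X→D, Y→A, Z→C; Column's induced payoffs 9, 5, 0, 2; outcome (A, W), payoffs (10, 9).
R gets 8 moving first and 10 moving second, so R prefers to move second.

second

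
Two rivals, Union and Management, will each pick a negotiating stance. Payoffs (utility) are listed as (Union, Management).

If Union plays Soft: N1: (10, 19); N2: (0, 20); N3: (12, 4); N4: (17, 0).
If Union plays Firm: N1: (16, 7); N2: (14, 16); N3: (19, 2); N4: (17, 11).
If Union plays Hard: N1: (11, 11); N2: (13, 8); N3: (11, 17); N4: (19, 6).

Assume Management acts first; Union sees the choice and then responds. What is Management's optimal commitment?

Backward induction with Management moving first.
- N1: BR = Firm, leader payoff 7.
- N2: BR = Firm, leader payoff 16.
- N3: BR = Firm, leader payoff 2.
- N4: BR = Hard, leader payoff 6.
Maximizing over 7, 16, 2, 6, Management chooses N2. Subgame-perfect outcome: (Firm, N2) with payoffs (14, 16).

N2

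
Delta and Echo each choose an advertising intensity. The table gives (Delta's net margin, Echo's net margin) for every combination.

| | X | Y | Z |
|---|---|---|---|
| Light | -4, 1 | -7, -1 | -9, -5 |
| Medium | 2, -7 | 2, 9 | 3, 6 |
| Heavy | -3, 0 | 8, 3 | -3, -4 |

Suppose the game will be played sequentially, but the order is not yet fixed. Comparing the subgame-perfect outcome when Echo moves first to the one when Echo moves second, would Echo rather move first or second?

If Delta leads: Echo's best replies are Light→X, Medium→Y, Heavy→Y; Delta's induced payoffs -4, 2, 8; outcome (Heavy, Y), payoffs (8, 3).
If Echo leads: Delta's best replies are X→Medium, Y→Heavy, Z→Medium; Echo's induced payoffs -7, 3, 6; outcome (Medium, Z), payoffs (3, 6).
Echo gets 6 moving first and 3 moving second, so Echo prefers to move first.

first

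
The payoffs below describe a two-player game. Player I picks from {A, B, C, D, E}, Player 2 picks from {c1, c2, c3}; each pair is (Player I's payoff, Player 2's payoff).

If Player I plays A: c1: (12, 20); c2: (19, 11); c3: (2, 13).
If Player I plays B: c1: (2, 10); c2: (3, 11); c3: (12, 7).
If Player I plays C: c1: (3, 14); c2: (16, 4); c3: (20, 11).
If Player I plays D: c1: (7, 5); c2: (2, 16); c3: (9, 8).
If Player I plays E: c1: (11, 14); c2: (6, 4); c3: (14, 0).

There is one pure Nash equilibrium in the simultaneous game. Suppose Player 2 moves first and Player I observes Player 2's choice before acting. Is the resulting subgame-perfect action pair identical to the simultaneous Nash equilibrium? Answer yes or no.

Work backward from Player I's decision.
- c1: Player I compares 12, 2, 3, 7, 11 and picks A; Player 2 would get 20.
- c2: Player I compares 19, 3, 16, 2, 6 and picks A; Player 2 would get 11.
- c3: Player I compares 2, 12, 20, 9, 14 and picks C; Player 2 would get 11.
Among 20, 11, 11, the best is 20 at c1. Subgame-perfect outcome: (A, c1) with payoffs (12, 20).
Under simultaneous play:
Player I's best replies: c1→A; c2→A; c3→C.
Player 2's best replies: A→c1; B→c2; C→c1; D→c2; E→c1.
The unique mutual best reply is (A, c1), giving (12, 20).
Sequential outcome (A, c1) coincides with the Nash profile (A, c1).

yes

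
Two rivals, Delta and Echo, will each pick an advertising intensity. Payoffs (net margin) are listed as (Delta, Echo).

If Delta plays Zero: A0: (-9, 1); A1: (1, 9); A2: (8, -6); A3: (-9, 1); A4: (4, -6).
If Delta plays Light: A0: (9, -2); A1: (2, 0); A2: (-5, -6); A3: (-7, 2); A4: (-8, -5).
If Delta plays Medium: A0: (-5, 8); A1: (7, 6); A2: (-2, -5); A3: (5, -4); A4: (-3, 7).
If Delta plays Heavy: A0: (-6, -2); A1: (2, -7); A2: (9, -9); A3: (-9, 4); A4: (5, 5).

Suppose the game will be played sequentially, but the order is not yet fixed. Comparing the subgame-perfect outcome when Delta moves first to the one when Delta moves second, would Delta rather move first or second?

If Delta leads: Echo's best replies are Zero→A1, Light→A3, Medium→A0, Heavy→A4; Delta's induced payoffs 1, -7, -5, 5; outcome (Heavy, A4), payoffs (5, 5).
If Echo leads: Delta's best replies are A0→Light, A1→Medium, A2→Heavy, A3→Medium, A4→Heavy; Echo's induced payoffs -2, 6, -9, -4, 5; outcome (Medium, A1), payoffs (7, 6).
Delta gets 5 moving first and 7 moving second, so Delta prefers to move second.

second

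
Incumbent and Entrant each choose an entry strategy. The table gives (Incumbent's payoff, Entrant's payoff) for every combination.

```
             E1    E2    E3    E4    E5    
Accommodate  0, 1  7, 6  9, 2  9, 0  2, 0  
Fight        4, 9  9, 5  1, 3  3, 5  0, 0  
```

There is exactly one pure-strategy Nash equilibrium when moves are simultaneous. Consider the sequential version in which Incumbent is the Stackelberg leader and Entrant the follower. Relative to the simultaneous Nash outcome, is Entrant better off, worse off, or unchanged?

Work backward from Entrant's decision.
- Accommodate: Entrant compares 1, 6, 2, 0, 0 and picks E2; Incumbent would get 7.
- Fight: Entrant compares 9, 5, 3, 5, 0 and picks E1; Incumbent would get 4.
Maximizing over 7, 4, Incumbent chooses Accommodate. Subgame-perfect outcome: (Accommodate, E2) with payoffs (7, 6).
Now find the simultaneous Nash equilibrium.
Incumbent's best replies: E1→Fight; E2→Fight; E3→Accommodate; E4→Accommodate; E5→Accommodate.
Entrant's best replies: Accommodate→E2; Fight→E1.
Only (Fight, E1) has each player best-responding; Nash payoffs (4, 9).
Entrant earns 6 sequentially versus 9 at the Nash outcome: worse off.

worse off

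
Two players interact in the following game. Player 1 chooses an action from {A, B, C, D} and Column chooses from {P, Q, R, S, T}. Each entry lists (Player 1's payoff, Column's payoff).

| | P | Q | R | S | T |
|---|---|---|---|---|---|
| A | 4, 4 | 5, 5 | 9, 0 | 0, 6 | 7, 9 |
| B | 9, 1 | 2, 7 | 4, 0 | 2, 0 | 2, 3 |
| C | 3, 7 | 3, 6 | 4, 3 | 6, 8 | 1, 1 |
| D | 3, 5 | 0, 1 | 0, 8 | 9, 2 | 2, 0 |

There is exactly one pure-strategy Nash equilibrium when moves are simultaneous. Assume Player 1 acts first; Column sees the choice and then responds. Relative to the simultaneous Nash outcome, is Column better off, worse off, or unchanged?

unchanged

Solve by backward induction (Player 1 leads).
- A: Column compares 4, 5, 0, 6, 9 and picks T; Player 1 would get 7.
- B: Column compares 1, 7, 0, 0, 3 and picks Q; Player 1 would get 2.
- C: Column compares 7, 6, 3, 8, 1 and picks S; Player 1 would get 6.
- D: Column compares 5, 1, 8, 2, 0 and picks R; Player 1 would get 0.
Maximizing over 7, 2, 6, 0, Player 1 chooses A. Subgame-perfect outcome: (A, T) with payoffs (7, 9).
For the simultaneous game, intersect best replies.
Player 1's best replies: P→B; Q→A; R→A; S→D; T→A.
Column's best replies: A→T; B→Q; C→S; D→R.
The unique mutual best reply is (A, T), giving (7, 9).
Column earns 9 sequentially versus 9 at the Nash outcome: unchanged.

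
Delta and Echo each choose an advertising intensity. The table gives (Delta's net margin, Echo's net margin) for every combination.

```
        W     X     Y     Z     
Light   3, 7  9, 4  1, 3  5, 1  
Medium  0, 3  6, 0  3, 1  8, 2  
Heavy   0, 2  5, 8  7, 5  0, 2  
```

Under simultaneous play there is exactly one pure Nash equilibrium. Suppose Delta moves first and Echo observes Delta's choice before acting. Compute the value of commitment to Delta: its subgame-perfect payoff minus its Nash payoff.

2

Solve by backward induction (Delta leads).
- Light → Echo plays W (best of 7, 4, 3, 1); Delta gets 3.
- Medium → Echo plays W (best of 3, 0, 1, 2); Delta gets 0.
- Heavy → Echo plays X (best of 2, 8, 5, 2); Delta gets 5.
Among 3, 0, 5, the best is 5 at Heavy. Subgame-perfect outcome: (Heavy, X) with payoffs (5, 8).
Under simultaneous play:
Delta's best replies: W→Light; X→Light; Y→Heavy; Z→Medium.
Echo's best replies: Light→W; Medium→W; Heavy→X.
The unique mutual best reply is (Light, W), giving (3, 7).
Delta's commitment gain: 5 − 3 = 2.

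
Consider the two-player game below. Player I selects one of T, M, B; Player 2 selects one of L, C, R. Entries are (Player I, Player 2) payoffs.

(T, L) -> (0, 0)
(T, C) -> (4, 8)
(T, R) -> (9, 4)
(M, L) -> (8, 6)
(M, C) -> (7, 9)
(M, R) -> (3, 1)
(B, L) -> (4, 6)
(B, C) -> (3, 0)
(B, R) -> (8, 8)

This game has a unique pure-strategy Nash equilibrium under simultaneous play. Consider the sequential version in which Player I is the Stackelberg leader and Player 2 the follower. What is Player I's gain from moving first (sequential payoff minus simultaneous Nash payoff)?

1

Work backward from Player 2's decision.
- T: BR = C, leader payoff 4.
- M: BR = C, leader payoff 7.
- B: BR = R, leader payoff 8.
Player I's induced payoffs are 4, 7, 8, so Player I commits to B. Subgame-perfect outcome: (B, R) with payoffs (8, 8).
Now find the simultaneous Nash equilibrium.
Player I's best replies: L→M; C→M; R→T.
Player 2's best replies: T→C; M→C; B→R.
The unique mutual best reply is (M, C), giving (7, 9).
Player I's commitment gain: 8 − 7 = 1.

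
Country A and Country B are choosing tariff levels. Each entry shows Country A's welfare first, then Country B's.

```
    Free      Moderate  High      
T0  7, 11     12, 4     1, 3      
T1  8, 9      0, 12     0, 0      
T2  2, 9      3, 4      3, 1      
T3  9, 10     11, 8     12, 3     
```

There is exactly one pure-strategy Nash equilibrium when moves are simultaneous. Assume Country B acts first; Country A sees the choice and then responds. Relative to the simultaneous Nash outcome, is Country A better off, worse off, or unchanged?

unchanged

Work backward from Country A's decision.
- Free → Country A plays T3 (best of 7, 8, 2, 9); Country B gets 10.
- Moderate → Country A plays T0 (best of 12, 0, 3, 11); Country B gets 4.
- High → Country A plays T3 (best of 1, 0, 3, 12); Country B gets 3.
Among 10, 4, 3, the best is 10 at Free. Subgame-perfect outcome: (T3, Free) with payoffs (9, 10).
For the simultaneous game, intersect best replies.
Country A's best replies: Free→T3; Moderate→T0; High→T3.
Country B's best replies: T0→Free; T1→Moderate; T2→Free; T3→Free.
The unique mutual best reply is (T3, Free), giving (9, 10).
Country A earns 9 sequentially versus 9 at the Nash outcome: unchanged.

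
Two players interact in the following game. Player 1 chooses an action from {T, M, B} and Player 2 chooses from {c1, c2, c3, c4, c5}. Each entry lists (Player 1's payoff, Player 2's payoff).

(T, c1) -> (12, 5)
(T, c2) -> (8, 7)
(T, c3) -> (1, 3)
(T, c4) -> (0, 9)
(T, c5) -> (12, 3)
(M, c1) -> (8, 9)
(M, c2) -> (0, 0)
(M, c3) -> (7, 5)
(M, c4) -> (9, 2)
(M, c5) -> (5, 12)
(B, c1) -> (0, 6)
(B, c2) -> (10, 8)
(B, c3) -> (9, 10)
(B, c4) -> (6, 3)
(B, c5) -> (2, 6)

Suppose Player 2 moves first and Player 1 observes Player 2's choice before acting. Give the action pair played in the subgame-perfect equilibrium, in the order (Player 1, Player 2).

Work backward from Player 1's decision.
- c1 → Player 1 plays T (best of 12, 8, 0); Player 2 gets 5.
- c2 → Player 1 plays B (best of 8, 0, 10); Player 2 gets 8.
- c3 → Player 1 plays B (best of 1, 7, 9); Player 2 gets 10.
- c4 → Player 1 plays M (best of 0, 9, 6); Player 2 gets 2.
- c5 → Player 1 plays T (best of 12, 5, 2); Player 2 gets 3.
Maximizing over 5, 8, 10, 2, 3, Player 2 chooses c3. Subgame-perfect outcome: (B, c3) with payoffs (9, 10).

(B, c3)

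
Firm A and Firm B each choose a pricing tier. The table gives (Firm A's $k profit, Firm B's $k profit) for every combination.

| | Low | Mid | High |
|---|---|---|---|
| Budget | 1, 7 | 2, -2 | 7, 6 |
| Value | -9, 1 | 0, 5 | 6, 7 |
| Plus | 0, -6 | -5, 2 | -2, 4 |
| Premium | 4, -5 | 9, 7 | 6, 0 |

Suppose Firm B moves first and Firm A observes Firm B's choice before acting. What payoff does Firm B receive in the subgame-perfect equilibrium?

Solve by backward induction (Firm B leads).
- Low: BR = Premium, leader payoff -5.
- Mid: BR = Premium, leader payoff 7.
- High: BR = Budget, leader payoff 6.
Maximizing over -5, 7, 6, Firm B chooses Mid. Subgame-perfect outcome: (Premium, Mid) with payoffs (9, 7).

7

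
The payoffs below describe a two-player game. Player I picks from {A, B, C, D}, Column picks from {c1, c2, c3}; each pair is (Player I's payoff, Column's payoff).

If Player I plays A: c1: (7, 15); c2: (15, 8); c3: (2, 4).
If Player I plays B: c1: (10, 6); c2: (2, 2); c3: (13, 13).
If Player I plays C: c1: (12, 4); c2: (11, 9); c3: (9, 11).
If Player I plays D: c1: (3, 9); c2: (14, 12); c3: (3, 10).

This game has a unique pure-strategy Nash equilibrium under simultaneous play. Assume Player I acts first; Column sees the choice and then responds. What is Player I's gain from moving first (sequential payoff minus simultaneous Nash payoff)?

1

Solve by backward induction (Player I leads).
- A → Column plays c1 (best of 15, 8, 4); Player I gets 7.
- B → Column plays c3 (best of 6, 2, 13); Player I gets 13.
- C → Column plays c3 (best of 4, 9, 11); Player I gets 9.
- D → Column plays c2 (best of 9, 12, 10); Player I gets 14.
Player I's induced payoffs are 7, 13, 9, 14, so Player I commits to D. Subgame-perfect outcome: (D, c2) with payoffs (14, 12).
Under simultaneous play:
Player I's best replies: c1→C; c2→A; c3→B.
Column's best replies: A→c1; B→c3; C→c3; D→c2.
The unique mutual best reply is (B, c3), giving (13, 13).
Player I's commitment gain: 14 − 13 = 1.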